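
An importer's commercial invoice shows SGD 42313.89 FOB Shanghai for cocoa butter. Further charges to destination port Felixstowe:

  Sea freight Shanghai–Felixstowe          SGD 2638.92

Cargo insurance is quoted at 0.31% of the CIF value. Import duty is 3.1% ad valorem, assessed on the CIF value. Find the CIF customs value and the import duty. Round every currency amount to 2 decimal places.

CIF value: SGD 45092.60; import duty: SGD 1397.87

Let C be the CIF value. C = FOB price + freight + 0.31% × C
C − 0.31% × C = 42313.89 + 2638.92
0.9969 × C = 44952.81
C = 44952.81 / 0.9969 = 45092.60
Insurance premium = 0.31% × 45092.60 = 139.79
Import duty = 45092.60 × 3.1% = 1397.87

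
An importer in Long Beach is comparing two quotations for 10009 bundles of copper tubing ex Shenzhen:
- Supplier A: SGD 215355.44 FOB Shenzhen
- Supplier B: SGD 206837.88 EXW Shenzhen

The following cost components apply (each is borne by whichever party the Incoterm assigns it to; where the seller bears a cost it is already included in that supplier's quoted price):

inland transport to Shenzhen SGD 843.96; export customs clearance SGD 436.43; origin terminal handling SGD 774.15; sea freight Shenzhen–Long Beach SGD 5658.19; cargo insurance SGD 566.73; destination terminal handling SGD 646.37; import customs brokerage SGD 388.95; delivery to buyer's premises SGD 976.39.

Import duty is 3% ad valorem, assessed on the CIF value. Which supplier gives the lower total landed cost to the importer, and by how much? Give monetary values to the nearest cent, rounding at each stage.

Supplier A (FOB):
CIF value = FOB price + freight + insurance = 215355.44 + 5658.19 + 566.73 = 221580.36
Import duty = 221580.36 × 3% = 6647.41
Buyer bears (A): 5658.19 + 566.73 + 646.37 + 388.95 + 976.39 = 8236.63
Landed cost (A) = invoice 215355.44 + 8236.63 + duty 6647.41 = 230239.48
Supplier B (EXW):
CIF value = EXW price + inland to port + export clearance + origin terminal + freight + insurance = 206837.88 + 843.96 + 436.43 + 774.15 + 5658.19 + 566.73 = 215117.34
Import duty = 215117.34 × 3% = 6453.52
Buyer bears (B): 843.96 + 436.43 + 774.15 + 5658.19 + 566.73 + 646.37 + 388.95 + 976.39 = 10291.17
Landed cost (B) = invoice 206837.88 + 10291.17 + duty 6453.52 = 223582.57
Difference = |230239.48 − 223582.57| = 6656.91

Supplier B is cheaper by SGD 6656.91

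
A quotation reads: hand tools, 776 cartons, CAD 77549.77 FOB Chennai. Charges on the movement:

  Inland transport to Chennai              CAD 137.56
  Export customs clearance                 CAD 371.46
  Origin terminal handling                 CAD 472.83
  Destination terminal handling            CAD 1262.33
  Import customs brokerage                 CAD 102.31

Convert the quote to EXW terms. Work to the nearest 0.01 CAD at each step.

EXW price: CAD 76567.92

Not relevant to the conversion: brokerage, destination terminal — on the buyer under both terms; not part of either seller's price.
From FOB to EXW, the seller no longer bears: inland to port, export clearance, origin terminal.
EXW price = 77549.77 − 137.56 − 371.46 − 472.83 = 76567.92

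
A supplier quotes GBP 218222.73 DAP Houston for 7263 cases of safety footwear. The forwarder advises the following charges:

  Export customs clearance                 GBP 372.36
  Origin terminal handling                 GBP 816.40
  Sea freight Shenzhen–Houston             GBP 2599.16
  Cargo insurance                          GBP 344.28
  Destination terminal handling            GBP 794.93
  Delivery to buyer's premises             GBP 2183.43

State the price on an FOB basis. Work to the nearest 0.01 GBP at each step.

Not relevant to the conversion: export clearance, origin terminal — on the seller under both DAP and FOB; already in the DAP price and stays in the FOB price.
From DAP to FOB, the seller no longer bears: freight, insurance, destination terminal, delivery.
FOB price = 218222.73 − 2599.16 − 344.28 − 794.93 − 2183.43 = 212300.93

FOB price: GBP 212300.93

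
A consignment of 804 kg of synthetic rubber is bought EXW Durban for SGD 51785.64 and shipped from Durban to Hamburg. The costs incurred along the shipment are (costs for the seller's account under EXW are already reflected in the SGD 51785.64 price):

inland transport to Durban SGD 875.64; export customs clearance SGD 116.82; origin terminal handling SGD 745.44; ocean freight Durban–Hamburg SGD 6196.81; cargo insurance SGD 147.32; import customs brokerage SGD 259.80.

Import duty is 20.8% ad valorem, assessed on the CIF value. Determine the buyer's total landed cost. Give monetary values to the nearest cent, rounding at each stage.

EXW: the seller makes goods available at their premises; the buyer bears all onward costs.
CIF value = EXW price + inland to port + export clearance + origin terminal + freight + insurance = 51785.64 + 875.64 + 116.82 + 745.44 + 6196.81 + 147.32 = 59867.67
Import duty = 59867.67 × 20.8% = 12452.48
Buyer bears: inland to port 875.64 + export clearance 116.82 + origin terminal 745.44 + freight 6196.81 + insurance 147.32 + brokerage 259.80 + duty 12452.48 = 20794.31
Landed cost = invoice 51785.64 + 20794.31 = 72579.95

Total landed cost: SGD 72579.95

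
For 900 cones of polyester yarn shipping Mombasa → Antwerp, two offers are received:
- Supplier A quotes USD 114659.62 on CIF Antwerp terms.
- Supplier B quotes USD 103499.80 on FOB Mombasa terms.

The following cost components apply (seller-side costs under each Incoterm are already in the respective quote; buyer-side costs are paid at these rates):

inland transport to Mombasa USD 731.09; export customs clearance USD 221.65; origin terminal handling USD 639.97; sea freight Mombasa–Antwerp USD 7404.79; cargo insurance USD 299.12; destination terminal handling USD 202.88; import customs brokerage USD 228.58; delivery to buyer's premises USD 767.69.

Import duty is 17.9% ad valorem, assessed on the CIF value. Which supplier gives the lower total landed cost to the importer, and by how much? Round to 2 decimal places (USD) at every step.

Supplier B is cheaper by USD 4074.52

Supplier A (CIF):
The CIF price already equals the CIF value: 114659.62
Import duty = 114659.62 × 17.9% = 20524.07
Buyer bears (A): 202.88 + 228.58 + 767.69 = 1199.15
Landed cost (A) = invoice 114659.62 + 1199.15 + duty 20524.07 = 136382.84
Supplier B (FOB):
CIF value = FOB price + freight + insurance = 103499.80 + 7404.79 + 299.12 = 111203.71
Import duty = 111203.71 × 17.9% = 19905.46
Buyer bears (B): 7404.79 + 299.12 + 202.88 + 228.58 + 767.69 = 8903.06
Landed cost (B) = invoice 103499.80 + 8903.06 + duty 19905.46 = 132308.32
Difference = |136382.84 − 132308.32| = 4074.52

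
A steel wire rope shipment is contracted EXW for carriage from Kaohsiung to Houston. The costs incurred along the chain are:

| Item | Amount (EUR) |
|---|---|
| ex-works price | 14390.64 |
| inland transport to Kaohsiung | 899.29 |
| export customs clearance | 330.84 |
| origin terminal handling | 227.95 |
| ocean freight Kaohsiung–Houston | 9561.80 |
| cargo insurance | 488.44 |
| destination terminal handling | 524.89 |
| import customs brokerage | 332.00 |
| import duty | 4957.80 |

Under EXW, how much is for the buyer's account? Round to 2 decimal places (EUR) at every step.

Buyer's account: EUR 17323.01

EXW: the seller makes goods available at their premises; the buyer bears all onward costs.
Seller's account: goods 14390.64 = 14390.64
Buyer's account: inland to port 899.29 + export clearance 330.84 + origin terminal 227.95 + freight 9561.80 + insurance 488.44 + destination terminal 524.89 + brokerage 332.00 + duty 4957.80 = 17323.01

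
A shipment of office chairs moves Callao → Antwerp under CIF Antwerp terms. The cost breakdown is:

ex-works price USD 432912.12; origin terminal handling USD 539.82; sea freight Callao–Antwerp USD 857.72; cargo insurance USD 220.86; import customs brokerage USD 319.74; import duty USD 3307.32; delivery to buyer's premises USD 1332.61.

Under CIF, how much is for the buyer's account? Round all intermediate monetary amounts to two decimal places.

Buyer's account: USD 4959.67

CIF: the seller pays costs through ocean freight and marine insurance to the destination port.
Seller's account: goods 432912.12 + origin terminal 539.82 + freight 857.72 + insurance 220.86 = 434530.52
Buyer's account: brokerage 319.74 + duty 3307.32 + delivery 1332.61 = 4959.67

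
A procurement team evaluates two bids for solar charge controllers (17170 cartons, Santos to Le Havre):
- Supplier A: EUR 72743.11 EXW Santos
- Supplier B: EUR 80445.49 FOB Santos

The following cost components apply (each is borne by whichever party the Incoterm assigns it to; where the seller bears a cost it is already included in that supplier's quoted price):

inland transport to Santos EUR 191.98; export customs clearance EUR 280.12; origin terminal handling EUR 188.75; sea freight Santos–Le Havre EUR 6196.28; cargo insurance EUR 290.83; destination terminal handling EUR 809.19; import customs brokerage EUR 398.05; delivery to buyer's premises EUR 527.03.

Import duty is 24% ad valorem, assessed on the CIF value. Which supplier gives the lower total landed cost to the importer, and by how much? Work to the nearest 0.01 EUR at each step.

Supplier A (EXW):
CIF value = EXW price + inland to port + export clearance + origin terminal + freight + insurance = 72743.11 + 191.98 + 280.12 + 188.75 + 6196.28 + 290.83 = 79891.07
Import duty = 79891.07 × 24% = 19173.86
Buyer bears (A): 191.98 + 280.12 + 188.75 + 6196.28 + 290.83 + 809.19 + 398.05 + 527.03 = 8882.23
Landed cost (A) = invoice 72743.11 + 8882.23 + duty 19173.86 = 100799.20
Supplier B (FOB):
CIF value = FOB price + freight + insurance = 80445.49 + 6196.28 + 290.83 = 86932.60
Import duty = 86932.60 × 24% = 20863.82
Buyer bears (B): 6196.28 + 290.83 + 809.19 + 398.05 + 527.03 = 8221.38
Landed cost (B) = invoice 80445.49 + 8221.38 + duty 20863.82 = 109530.69
Difference = |100799.20 − 109530.69| = 8731.49

Supplier A is cheaper by EUR 8731.49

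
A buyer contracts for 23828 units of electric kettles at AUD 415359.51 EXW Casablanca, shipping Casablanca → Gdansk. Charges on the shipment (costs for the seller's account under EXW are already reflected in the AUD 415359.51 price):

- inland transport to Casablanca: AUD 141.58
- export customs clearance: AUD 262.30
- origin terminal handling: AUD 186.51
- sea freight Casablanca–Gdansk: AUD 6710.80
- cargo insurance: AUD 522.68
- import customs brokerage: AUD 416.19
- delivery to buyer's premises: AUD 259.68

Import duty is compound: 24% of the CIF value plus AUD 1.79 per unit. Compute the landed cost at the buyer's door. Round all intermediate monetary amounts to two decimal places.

EXW: the seller makes goods available at their premises; the buyer bears all onward costs.
CIF value = EXW price + inland to port + export clearance + origin terminal + freight + insurance = 415359.51 + 141.58 + 262.30 + 186.51 + 6710.80 + 522.68 = 423183.38
Ad valorem component: 423183.38 × 24% = 101564.01
Specific component: 23828 × 1.79 = 42652.12
Import duty = 101564.01 + 42652.12 = 144216.13
Buyer bears: inland to port 141.58 + export clearance 262.30 + origin terminal 186.51 + freight 6710.80 + insurance 522.68 + brokerage 416.19 + delivery 259.68 + duty 144216.13 = 152715.87
Landed cost = invoice 415359.51 + 152715.87 = 568075.38

Total landed cost: AUD 568075.38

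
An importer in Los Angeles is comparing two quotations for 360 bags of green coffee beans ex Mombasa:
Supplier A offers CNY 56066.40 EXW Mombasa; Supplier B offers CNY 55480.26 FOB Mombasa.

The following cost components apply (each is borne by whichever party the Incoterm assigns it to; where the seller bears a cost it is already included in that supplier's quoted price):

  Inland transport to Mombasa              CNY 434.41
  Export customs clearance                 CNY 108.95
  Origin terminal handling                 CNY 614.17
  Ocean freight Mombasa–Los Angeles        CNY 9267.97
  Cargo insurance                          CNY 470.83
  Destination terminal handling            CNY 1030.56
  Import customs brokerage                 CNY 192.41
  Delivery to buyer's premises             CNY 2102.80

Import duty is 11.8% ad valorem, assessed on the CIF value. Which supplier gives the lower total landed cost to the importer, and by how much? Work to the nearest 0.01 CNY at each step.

Supplier A (EXW):
CIF value = EXW price + inland to port + export clearance + origin terminal + freight + insurance = 56066.40 + 434.41 + 108.95 + 614.17 + 9267.97 + 470.83 = 66962.73
Import duty = 66962.73 × 11.8% = 7901.60
Buyer bears (A): 434.41 + 108.95 + 614.17 + 9267.97 + 470.83 + 1030.56 + 192.41 + 2102.80 = 14222.10
Landed cost (A) = invoice 56066.40 + 14222.10 + duty 7901.60 = 78190.10
Supplier B (FOB):
CIF value = FOB price + freight + insurance = 55480.26 + 9267.97 + 470.83 = 65219.06
Import duty = 65219.06 × 11.8% = 7695.85
Buyer bears (B): 9267.97 + 470.83 + 1030.56 + 192.41 + 2102.80 = 13064.57
Landed cost (B) = invoice 55480.26 + 13064.57 + duty 7695.85 = 76240.68
Difference = |78190.10 − 76240.68| = 1949.42

Supplier B is cheaper by CNY 1949.42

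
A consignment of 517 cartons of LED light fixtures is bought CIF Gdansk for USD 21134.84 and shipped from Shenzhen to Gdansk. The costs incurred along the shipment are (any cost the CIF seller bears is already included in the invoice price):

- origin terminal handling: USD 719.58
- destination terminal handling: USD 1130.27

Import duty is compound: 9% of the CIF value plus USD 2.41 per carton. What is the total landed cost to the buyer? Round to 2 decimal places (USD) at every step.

CIF: the seller pays costs through ocean freight and marine insurance to the destination port.
Already in the invoice (seller's account under CIF): origin terminal — exclude.
The CIF price already equals the CIF value: 21134.84
Ad valorem component: 21134.84 × 9% = 1902.14
Specific component: 517 × 2.41 = 1245.97
Import duty = 1902.14 + 1245.97 = 3148.11
Buyer bears: destination terminal 1130.27 + duty 3148.11 = 4278.38
Landed cost = invoice 21134.84 + 4278.38 = 25413.22

Total landed cost: USD 25413.22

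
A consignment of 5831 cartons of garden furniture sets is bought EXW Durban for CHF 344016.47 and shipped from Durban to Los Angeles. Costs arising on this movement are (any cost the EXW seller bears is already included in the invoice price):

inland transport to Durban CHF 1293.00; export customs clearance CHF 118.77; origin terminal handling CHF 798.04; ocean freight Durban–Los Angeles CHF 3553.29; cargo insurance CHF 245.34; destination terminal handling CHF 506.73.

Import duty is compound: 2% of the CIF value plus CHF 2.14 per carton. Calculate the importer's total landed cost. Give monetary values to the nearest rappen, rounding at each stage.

Total landed cost: CHF 370010.48

EXW: the seller makes goods available at their premises; the buyer bears all onward costs.
CIF value = EXW price + inland to port + export clearance + origin terminal + freight + insurance = 344016.47 + 1293.00 + 118.77 + 798.04 + 3553.29 + 245.34 = 350024.91
Ad valorem component: 350024.91 × 2% = 7000.50
Specific component: 5831 × 2.14 = 12478.34
Import duty = 7000.50 + 12478.34 = 19478.84
Buyer bears: inland to port 1293.00 + export clearance 118.77 + origin terminal 798.04 + freight 3553.29 + insurance 245.34 + destination terminal 506.73 + duty 19478.84 = 25994.01
Landed cost = invoice 344016.47 + 25994.01 = 370010.48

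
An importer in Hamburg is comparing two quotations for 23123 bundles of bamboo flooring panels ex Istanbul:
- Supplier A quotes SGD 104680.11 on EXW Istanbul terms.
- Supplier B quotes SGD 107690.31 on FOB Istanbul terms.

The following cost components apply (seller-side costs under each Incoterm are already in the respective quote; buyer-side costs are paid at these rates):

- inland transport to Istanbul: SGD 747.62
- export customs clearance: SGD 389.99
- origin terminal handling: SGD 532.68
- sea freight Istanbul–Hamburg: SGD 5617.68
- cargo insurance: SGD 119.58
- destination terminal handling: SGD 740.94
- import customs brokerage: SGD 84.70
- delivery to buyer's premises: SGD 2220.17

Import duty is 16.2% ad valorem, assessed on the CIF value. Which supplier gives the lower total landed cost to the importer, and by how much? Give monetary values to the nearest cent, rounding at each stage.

Supplier A (EXW):
CIF value = EXW price + inland to port + export clearance + origin terminal + freight + insurance = 104680.11 + 747.62 + 389.99 + 532.68 + 5617.68 + 119.58 = 112087.66
Import duty = 112087.66 × 16.2% = 18158.20
Buyer bears (A): 747.62 + 389.99 + 532.68 + 5617.68 + 119.58 + 740.94 + 84.70 + 2220.17 = 10453.36
Landed cost (A) = invoice 104680.11 + 10453.36 + duty 18158.20 = 133291.67
Supplier B (FOB):
CIF value = FOB price + freight + insurance = 107690.31 + 5617.68 + 119.58 = 113427.57
Import duty = 113427.57 × 16.2% = 18375.27
Buyer bears (B): 5617.68 + 119.58 + 740.94 + 84.70 + 2220.17 = 8783.07
Landed cost (B) = invoice 107690.31 + 8783.07 + duty 18375.27 = 134848.65
Difference = |133291.67 − 134848.65| = 1556.98

Supplier A is cheaper by SGD 1556.98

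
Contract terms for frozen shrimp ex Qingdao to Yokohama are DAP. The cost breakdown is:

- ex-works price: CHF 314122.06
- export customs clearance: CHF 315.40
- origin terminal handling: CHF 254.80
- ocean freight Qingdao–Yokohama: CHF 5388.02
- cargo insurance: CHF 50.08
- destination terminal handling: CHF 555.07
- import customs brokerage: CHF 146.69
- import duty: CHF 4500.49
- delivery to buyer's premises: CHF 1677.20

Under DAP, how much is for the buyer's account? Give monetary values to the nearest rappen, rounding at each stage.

DAP: the seller bears all costs to the named destination except import duty and clearance.
Seller's account: goods 314122.06 + export clearance 315.40 + origin terminal 254.80 + freight 5388.02 + insurance 50.08 + destination terminal 555.07 + delivery 1677.20 = 322362.63
Buyer's account: brokerage 146.69 + duty 4500.49 = 4647.18

Buyer's account: CHF 4647.18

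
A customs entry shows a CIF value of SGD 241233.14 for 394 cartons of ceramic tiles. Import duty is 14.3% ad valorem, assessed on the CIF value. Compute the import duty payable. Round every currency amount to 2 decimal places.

Import duty = 241233.14 × 14.3% = 34496.34

Import duty: SGD 34496.34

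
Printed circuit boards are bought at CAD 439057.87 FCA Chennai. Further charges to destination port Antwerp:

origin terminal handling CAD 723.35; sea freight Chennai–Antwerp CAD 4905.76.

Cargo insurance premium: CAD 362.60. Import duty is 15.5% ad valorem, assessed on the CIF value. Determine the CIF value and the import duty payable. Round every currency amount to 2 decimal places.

CIF = FCA price + pre-shipment costs + freight + insurance
CIF = 439057.87 + 723.35 + 4905.76 + 362.60 = 445049.58
Import duty = 445049.58 × 15.5% = 68982.68

CIF value: CAD 445049.58; import duty: CAD 68982.68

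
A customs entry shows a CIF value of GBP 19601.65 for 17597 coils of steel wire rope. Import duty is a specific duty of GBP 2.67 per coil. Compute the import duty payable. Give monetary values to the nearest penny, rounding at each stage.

Import duty: GBP 46983.99

Import duty = 17597 × 2.67 = 46983.99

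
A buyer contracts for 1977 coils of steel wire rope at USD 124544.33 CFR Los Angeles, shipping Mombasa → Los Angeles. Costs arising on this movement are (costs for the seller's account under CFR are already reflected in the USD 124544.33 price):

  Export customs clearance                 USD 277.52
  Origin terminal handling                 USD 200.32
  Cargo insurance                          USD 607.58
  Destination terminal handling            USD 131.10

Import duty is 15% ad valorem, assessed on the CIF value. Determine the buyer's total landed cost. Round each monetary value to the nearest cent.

Total landed cost: USD 144055.80

CFR: the seller pays costs through ocean freight to the destination port, but not insurance.
Already in the invoice (seller's account under CFR): export clearance, origin terminal — exclude.
CIF value = CFR price + insurance = 124544.33 + 607.58 = 125151.91
Import duty = 125151.91 × 15% = 18772.79
Buyer bears: insurance 607.58 + destination terminal 131.10 + duty 18772.79 = 19511.47
Landed cost = invoice 124544.33 + 19511.47 = 144055.80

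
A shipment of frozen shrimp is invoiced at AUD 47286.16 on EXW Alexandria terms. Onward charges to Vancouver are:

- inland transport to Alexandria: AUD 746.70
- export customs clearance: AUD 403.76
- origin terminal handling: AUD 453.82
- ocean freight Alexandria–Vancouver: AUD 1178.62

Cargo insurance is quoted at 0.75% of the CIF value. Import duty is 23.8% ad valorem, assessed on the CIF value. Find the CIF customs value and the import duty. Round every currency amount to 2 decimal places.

Let C be the CIF value. C = EXW price + pre-shipment costs + freight + 0.75% × C
C − 0.75% × C = 47286.16 + 746.70 + 403.76 + 453.82 + 1178.62
0.9925 × C = 50069.06
C = 50069.06 / 0.9925 = 50447.42
Insurance premium = 0.75% × 50447.42 = 378.36
Import duty = 50447.42 × 23.8% = 12006.49

CIF value: AUD 50447.42; import duty: AUD 12006.49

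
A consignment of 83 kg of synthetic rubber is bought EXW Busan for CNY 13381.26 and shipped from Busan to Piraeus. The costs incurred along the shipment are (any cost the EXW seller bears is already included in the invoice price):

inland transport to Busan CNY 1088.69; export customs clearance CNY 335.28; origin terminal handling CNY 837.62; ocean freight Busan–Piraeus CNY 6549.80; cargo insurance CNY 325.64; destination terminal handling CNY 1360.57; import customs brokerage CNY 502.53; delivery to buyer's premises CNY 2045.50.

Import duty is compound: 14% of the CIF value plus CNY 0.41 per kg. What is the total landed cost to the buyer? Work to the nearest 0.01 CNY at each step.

Total landed cost: CNY 29613.48

EXW: the seller makes goods available at their premises; the buyer bears all onward costs.
CIF value = EXW price + inland to port + export clearance + origin terminal + freight + insurance = 13381.26 + 1088.69 + 335.28 + 837.62 + 6549.80 + 325.64 = 22518.29
Ad valorem component: 22518.29 × 14% = 3152.56
Specific component: 83 × 0.41 = 34.03
Import duty = 3152.56 + 34.03 = 3186.59
Buyer bears: inland to port 1088.69 + export clearance 335.28 + origin terminal 837.62 + freight 6549.80 + insurance 325.64 + destination terminal 1360.57 + brokerage 502.53 + delivery 2045.50 + duty 3186.59 = 16232.22
Landed cost = invoice 13381.26 + 16232.22 = 29613.48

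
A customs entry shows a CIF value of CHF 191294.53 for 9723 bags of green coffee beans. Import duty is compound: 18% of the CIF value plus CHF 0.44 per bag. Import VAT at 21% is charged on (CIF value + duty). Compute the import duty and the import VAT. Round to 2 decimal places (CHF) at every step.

Import duty: CHF 38711.14; import VAT: CHF 48301.19

Ad valorem component: 191294.53 × 18% = 34433.02
Specific component: 9723 × 0.44 = 4278.12
Import duty = 34433.02 + 4278.12 = 38711.14
VAT base = CIF + duty = 191294.53 + 38711.14 = 230005.67
Import VAT = 230005.67 × 21% = 48301.19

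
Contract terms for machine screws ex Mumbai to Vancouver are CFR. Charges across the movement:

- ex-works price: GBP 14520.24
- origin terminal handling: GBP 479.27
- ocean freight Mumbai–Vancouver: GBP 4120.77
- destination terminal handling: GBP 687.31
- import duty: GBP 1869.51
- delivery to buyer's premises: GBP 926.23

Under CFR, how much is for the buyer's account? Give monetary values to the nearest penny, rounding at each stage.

CFR: the seller pays costs through ocean freight to the destination port, but not insurance.
Seller's account: goods 14520.24 + origin terminal 479.27 + freight 4120.77 = 19120.28
Buyer's account: destination terminal 687.31 + duty 1869.51 + delivery 926.23 = 3483.05

Buyer's account: GBP 3483.05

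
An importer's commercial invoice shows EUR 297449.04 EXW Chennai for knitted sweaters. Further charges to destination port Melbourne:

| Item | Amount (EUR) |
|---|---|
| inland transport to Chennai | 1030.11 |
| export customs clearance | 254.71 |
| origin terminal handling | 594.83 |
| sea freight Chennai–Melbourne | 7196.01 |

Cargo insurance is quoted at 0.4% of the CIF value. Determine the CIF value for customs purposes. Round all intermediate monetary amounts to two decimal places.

Let C be the CIF value. C = EXW price + pre-shipment costs + freight + 0.4% × C
C − 0.4% × C = 297449.04 + 1030.11 + 254.71 + 594.83 + 7196.01
0.996 × C = 306524.70
C = 306524.70 / 0.996 = 307755.72
Insurance premium = 0.4% × 307755.72 = 1231.02

CIF value: EUR 307755.72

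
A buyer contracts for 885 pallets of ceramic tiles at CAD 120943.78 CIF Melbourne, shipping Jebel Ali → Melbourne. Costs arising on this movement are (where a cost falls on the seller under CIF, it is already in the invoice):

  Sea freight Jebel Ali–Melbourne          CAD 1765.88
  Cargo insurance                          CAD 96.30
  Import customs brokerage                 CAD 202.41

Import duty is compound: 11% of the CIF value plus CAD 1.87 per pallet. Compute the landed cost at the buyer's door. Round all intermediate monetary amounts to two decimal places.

CIF: the seller pays costs through ocean freight and marine insurance to the destination port.
Already in the invoice (seller's account under CIF): freight, insurance — exclude.
The CIF price already equals the CIF value: 120943.78
Ad valorem component: 120943.78 × 11% = 13303.82
Specific component: 885 × 1.87 = 1654.95
Import duty = 13303.82 + 1654.95 = 14958.77
Buyer bears: brokerage 202.41 + duty 14958.77 = 15161.18
Landed cost = invoice 120943.78 + 15161.18 = 136104.96

Total landed cost: CAD 136104.96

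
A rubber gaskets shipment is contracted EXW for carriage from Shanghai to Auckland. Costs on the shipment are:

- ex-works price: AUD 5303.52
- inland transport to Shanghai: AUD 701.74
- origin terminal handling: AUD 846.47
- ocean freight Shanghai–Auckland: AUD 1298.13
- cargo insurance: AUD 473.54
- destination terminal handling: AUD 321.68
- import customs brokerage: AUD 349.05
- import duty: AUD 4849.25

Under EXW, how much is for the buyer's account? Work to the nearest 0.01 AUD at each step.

EXW: the seller makes goods available at their premises; the buyer bears all onward costs.
Seller's account: goods 5303.52 = 5303.52
Buyer's account: inland to port 701.74 + origin terminal 846.47 + freight 1298.13 + insurance 473.54 + destination terminal 321.68 + brokerage 349.05 + duty 4849.25 = 8839.86

Buyer's account: AUD 8839.86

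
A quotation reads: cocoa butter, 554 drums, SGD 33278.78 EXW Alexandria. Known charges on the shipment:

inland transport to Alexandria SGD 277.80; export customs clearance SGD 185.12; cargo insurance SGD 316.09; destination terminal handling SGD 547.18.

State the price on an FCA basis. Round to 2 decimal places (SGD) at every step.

Not relevant to the conversion: destination terminal, insurance — on the buyer under both terms; not part of either seller's price.
From EXW to FCA, the seller additionally bears: inland to port, export clearance.
FCA price = 33278.78 + 277.80 + 185.12 = 33741.70

FCA price: SGD 33741.70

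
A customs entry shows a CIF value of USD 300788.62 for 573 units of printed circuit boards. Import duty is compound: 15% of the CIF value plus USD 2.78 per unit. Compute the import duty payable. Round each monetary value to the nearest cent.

Import duty: USD 46711.23

Ad valorem component: 300788.62 × 15% = 45118.29
Specific component: 573 × 2.78 = 1592.94
Import duty = 45118.29 + 1592.94 = 46711.23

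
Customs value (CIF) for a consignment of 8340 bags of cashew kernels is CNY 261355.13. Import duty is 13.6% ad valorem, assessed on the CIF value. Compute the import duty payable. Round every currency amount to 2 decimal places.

Import duty = 261355.13 × 13.6% = 35544.30

Import duty: CNY 35544.30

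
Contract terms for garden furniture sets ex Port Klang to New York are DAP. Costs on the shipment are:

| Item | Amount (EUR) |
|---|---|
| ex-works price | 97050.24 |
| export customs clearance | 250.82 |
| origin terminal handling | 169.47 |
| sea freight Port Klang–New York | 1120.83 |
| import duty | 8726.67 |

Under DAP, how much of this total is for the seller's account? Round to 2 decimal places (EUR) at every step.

Seller's account: EUR 98591.36

DAP: the seller bears all costs to the named destination except import duty and clearance.
Seller's account: goods 97050.24 + export clearance 250.82 + origin terminal 169.47 + freight 1120.83 = 98591.36
Buyer's account: duty 8726.67 = 8726.67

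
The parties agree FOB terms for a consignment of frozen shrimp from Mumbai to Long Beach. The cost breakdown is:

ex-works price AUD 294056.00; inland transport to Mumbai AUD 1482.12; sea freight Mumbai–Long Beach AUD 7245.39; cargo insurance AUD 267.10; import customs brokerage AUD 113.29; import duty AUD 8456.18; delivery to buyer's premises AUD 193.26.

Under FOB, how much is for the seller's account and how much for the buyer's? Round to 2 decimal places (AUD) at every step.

Seller: AUD 295538.12; buyer: AUD 16275.22

FOB: the seller bears costs until goods are on board at the origin port; the buyer bears freight, insurance and all costs thereafter.
Seller's account: goods 294056.00 + inland to port 1482.12 = 295538.12
Buyer's account: freight 7245.39 + insurance 267.10 + brokerage 113.29 + duty 8456.18 + delivery 193.26 = 16275.22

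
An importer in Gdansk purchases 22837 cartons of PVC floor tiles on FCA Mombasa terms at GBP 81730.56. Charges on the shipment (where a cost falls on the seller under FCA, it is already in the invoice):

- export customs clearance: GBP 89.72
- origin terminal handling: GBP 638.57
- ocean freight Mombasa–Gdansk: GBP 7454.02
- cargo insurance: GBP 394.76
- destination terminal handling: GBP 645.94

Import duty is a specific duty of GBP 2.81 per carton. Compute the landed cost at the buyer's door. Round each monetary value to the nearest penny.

FCA: the seller delivers export-cleared goods to the carrier; the buyer bears costs from that point.
Already in the invoice (seller's account under FCA): export clearance — exclude.
CIF value = FCA price + origin terminal + freight + insurance = 81730.56 + 638.57 + 7454.02 + 394.76 = 90217.91
Import duty = 22837 × 2.81 = 64171.97
Buyer bears: origin terminal 638.57 + freight 7454.02 + insurance 394.76 + destination terminal 645.94 + duty 64171.97 = 73305.26
Landed cost = invoice 81730.56 + 73305.26 = 155035.82

Total landed cost: GBP 155035.82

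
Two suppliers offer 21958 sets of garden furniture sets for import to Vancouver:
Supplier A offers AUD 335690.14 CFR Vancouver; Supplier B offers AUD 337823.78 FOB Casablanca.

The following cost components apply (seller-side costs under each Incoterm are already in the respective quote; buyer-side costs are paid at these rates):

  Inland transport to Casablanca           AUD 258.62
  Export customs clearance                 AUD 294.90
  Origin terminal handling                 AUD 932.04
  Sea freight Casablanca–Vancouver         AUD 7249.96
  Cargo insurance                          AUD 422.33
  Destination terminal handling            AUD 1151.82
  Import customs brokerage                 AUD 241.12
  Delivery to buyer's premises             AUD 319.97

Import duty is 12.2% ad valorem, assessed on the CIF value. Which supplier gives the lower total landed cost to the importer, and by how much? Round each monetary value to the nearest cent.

Supplier A is cheaper by AUD 10528.40

Supplier A (CFR):
CIF value = CFR price + insurance = 335690.14 + 422.33 = 336112.47
Import duty = 336112.47 × 12.2% = 41005.72
Buyer bears (A): 422.33 + 1151.82 + 241.12 + 319.97 = 2135.24
Landed cost (A) = invoice 335690.14 + 2135.24 + duty 41005.72 = 378831.10
Supplier B (FOB):
CIF value = FOB price + freight + insurance = 337823.78 + 7249.96 + 422.33 = 345496.07
Import duty = 345496.07 × 12.2% = 42150.52
Buyer bears (B): 7249.96 + 422.33 + 1151.82 + 241.12 + 319.97 = 9385.20
Landed cost (B) = invoice 337823.78 + 9385.20 + duty 42150.52 = 389359.50
Difference = |378831.10 − 389359.50| = 10528.40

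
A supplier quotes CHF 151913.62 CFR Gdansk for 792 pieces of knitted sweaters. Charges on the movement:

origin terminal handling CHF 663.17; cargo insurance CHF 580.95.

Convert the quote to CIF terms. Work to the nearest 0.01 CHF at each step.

Not relevant to the conversion: origin terminal — on the seller under both CFR and CIF; already in the CFR price and stays in the CIF price.
From CFR to CIF, the seller additionally bears: insurance.
CIF price = 151913.62 + 580.95 = 152494.57

CIF price: CHF 152494.57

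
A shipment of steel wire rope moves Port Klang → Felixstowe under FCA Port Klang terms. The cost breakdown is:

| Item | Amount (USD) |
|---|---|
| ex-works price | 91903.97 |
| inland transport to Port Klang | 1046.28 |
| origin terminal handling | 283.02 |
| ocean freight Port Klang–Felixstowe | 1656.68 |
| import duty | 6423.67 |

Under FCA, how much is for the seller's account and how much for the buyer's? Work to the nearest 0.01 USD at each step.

Seller: USD 92950.25; buyer: USD 8363.37

FCA: the seller delivers export-cleared goods to the carrier; the buyer bears costs from that point.
Seller's account: goods 91903.97 + inland to port 1046.28 = 92950.25
Buyer's account: origin terminal 283.02 + freight 1656.68 + duty 6423.67 = 8363.37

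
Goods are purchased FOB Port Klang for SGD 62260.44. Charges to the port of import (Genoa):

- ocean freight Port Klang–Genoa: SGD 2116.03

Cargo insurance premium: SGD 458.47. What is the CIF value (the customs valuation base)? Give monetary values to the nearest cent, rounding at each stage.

CIF value: SGD 64834.94

CIF = FOB price + freight + insurance
CIF = 62260.44 + 2116.03 + 458.47 = 64834.94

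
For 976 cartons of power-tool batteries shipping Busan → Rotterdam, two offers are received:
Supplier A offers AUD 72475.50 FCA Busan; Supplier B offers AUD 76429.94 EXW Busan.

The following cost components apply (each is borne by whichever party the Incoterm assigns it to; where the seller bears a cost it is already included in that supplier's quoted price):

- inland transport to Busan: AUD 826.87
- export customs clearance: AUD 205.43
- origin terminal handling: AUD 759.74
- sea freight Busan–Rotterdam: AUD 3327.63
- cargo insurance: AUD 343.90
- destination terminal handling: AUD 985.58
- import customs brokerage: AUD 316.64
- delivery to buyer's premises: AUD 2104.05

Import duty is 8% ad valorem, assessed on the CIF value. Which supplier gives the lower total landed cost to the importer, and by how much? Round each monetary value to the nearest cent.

Supplier A (FCA):
CIF value = FCA price + origin terminal + freight + insurance = 72475.50 + 759.74 + 3327.63 + 343.90 = 76906.77
Import duty = 76906.77 × 8% = 6152.54
Buyer bears (A): 759.74 + 3327.63 + 343.90 + 985.58 + 316.64 + 2104.05 = 7837.54
Landed cost (A) = invoice 72475.50 + 7837.54 + duty 6152.54 = 86465.58
Supplier B (EXW):
CIF value = EXW price + inland to port + export clearance + origin terminal + freight + insurance = 76429.94 + 826.87 + 205.43 + 759.74 + 3327.63 + 343.90 = 81893.51
Import duty = 81893.51 × 8% = 6551.48
Buyer bears (B): 826.87 + 205.43 + 759.74 + 3327.63 + 343.90 + 985.58 + 316.64 + 2104.05 = 8869.84
Landed cost (B) = invoice 76429.94 + 8869.84 + duty 6551.48 = 91851.26
Difference = |86465.58 − 91851.26| = 5385.68

Supplier A is cheaper by AUD 5385.68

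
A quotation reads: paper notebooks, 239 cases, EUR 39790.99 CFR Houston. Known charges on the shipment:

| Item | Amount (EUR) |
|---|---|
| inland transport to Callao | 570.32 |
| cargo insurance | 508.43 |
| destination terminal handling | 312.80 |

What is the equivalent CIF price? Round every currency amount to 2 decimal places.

Not relevant to the conversion: inland to port — on the seller under both CFR and CIF; already in the CFR price and stays in the CIF price. destination terminal — on the buyer under both terms; not part of either seller's price.
From CFR to CIF, the seller additionally bears: insurance.
CIF price = 39790.99 + 508.43 = 40299.42

CIF price: EUR 40299.42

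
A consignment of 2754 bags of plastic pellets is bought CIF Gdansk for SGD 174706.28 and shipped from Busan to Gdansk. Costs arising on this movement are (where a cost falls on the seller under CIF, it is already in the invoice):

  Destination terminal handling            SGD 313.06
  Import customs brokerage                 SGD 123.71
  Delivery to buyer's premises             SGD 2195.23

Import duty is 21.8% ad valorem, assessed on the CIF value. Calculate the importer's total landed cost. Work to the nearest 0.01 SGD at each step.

Total landed cost: SGD 215424.25

CIF: the seller pays costs through ocean freight and marine insurance to the destination port.
The CIF price already equals the CIF value: 174706.28
Import duty = 174706.28 × 21.8% = 38085.97
Buyer bears: destination terminal 313.06 + brokerage 123.71 + delivery 2195.23 + duty 38085.97 = 40717.97
Landed cost = invoice 174706.28 + 40717.97 = 215424.25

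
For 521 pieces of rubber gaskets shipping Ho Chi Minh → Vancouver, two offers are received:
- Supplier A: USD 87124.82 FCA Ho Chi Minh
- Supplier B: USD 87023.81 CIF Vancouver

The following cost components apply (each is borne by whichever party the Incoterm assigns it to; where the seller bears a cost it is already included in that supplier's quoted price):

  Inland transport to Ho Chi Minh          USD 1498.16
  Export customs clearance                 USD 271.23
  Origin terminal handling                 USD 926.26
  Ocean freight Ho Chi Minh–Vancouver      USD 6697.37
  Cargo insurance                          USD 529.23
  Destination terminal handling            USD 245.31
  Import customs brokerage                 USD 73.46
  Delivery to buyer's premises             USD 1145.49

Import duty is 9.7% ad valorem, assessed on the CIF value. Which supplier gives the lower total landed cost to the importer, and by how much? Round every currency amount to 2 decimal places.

Supplier B is cheaper by USD 9054.49

Supplier A (FCA):
CIF value = FCA price + origin terminal + freight + insurance = 87124.82 + 926.26 + 6697.37 + 529.23 = 95277.68
Import duty = 95277.68 × 9.7% = 9241.93
Buyer bears (A): 926.26 + 6697.37 + 529.23 + 245.31 + 73.46 + 1145.49 = 9617.12
Landed cost (A) = invoice 87124.82 + 9617.12 + duty 9241.93 = 105983.87
Supplier B (CIF):
The CIF price already equals the CIF value: 87023.81
Import duty = 87023.81 × 9.7% = 8441.31
Buyer bears (B): 245.31 + 73.46 + 1145.49 = 1464.26
Landed cost (B) = invoice 87023.81 + 1464.26 + duty 8441.31 = 96929.38
Difference = |105983.87 − 96929.38| = 9054.49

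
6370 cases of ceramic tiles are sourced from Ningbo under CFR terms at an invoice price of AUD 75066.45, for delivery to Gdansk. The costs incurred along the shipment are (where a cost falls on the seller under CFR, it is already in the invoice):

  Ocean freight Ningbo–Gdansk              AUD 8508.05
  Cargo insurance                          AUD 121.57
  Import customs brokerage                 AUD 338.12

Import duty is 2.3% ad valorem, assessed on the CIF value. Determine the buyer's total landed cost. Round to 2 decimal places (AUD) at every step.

Total landed cost: AUD 77255.46

CFR: the seller pays costs through ocean freight to the destination port, but not insurance.
Already in the invoice (seller's account under CFR): freight — exclude.
CIF value = CFR price + insurance = 75066.45 + 121.57 = 75188.02
Import duty = 75188.02 × 2.3% = 1729.32
Buyer bears: insurance 121.57 + brokerage 338.12 + duty 1729.32 = 2189.01
Landed cost = invoice 75066.45 + 2189.01 = 77255.46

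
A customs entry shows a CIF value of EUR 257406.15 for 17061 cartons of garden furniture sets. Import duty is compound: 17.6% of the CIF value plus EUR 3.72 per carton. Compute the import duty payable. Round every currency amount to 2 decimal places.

Import duty: EUR 108770.40

Ad valorem component: 257406.15 × 17.6% = 45303.48
Specific component: 17061 × 3.72 = 63466.92
Import duty = 45303.48 + 63466.92 = 108770.40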